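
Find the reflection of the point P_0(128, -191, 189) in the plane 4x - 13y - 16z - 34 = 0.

n = (4, -13, -16), |n|² = 441, n·P_0 − 34 = -63, so t = -63/441 = -1/7.
Foot F = P_0 − (-1/7)·n = (900/7, -1350/7, 1307/7); the reflection is 2F − P_0 = (904/7, -1363/7, 1291/7).

(904/7, -1363/7, 1291/7)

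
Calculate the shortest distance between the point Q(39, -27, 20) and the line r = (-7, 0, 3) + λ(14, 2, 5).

Direction vector d = (14, 2, 5).
AP = (46, -27, 17); AP·d = 675, |AP|² = 3134, |d|² = 225.
distance² = |AP|² − (AP·d)²/|d|² = 3134 − 455625/225 = 1109, so the distance is √1109.

√1109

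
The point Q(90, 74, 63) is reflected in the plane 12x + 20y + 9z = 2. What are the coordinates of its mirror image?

n = (12, 20, 9), |n|² = 625, n·Q − 2 = 3125, so t = 3125/625 = 5.
Foot F = Q − 5·n = (30, -26, 18); the reflection is 2F − Q = (-30, -126, -27).

(-30, -126, -27)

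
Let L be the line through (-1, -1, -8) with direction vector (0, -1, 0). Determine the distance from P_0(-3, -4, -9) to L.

Direction vector d = (0, -1, 0).
AP = (-2, -3, -1); AP·d = 3, |AP|² = 14, |d|² = 1.
distance² = |AP|² − (AP·d)²/|d|² = 14 − 9/1 = 5, so the distance is √5.

√5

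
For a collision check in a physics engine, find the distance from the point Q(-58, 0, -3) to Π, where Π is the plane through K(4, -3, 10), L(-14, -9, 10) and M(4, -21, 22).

KL = (-18, -6, 0) and KM = (0, -18, 12), so a normal is n = KL × KM = (-72, 216, 324).
d = |(-72)·(-58) + 216·0 + 324·(-3) − 2304| / √(5184 + 46656 + 104976) = |900| / 396 = 25/11.

25/11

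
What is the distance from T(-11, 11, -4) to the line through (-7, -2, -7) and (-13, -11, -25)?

√145

A direction vector is d = (-6, -9, -18).
AP = (-4, 13, 3); AP·d = -147, |AP|² = 194, |d|² = 441.
distance² = |AP|² − (AP·d)²/|d|² = 194 − 21609/441 = 145, so the distance is √145.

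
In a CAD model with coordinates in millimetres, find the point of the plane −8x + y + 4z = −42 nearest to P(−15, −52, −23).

n = (−8, 1, 4), |n|² = 81, and n·P − (-42) = 18.
t = 18/81 = 2/9, so the foot is P − t·n = (−15, −52, −23) − (2/9)·(−8, 1, 4) = (−119/9, −470/9, −215/9).

(-119/9, -470/9, -215/9)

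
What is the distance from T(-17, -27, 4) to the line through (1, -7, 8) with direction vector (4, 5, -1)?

Direction vector d = (4, 5, -1).
AP = (-18, -20, -4), and AP × d = (40, -34, -10).
|AP × d|² = 2856 and |d|² = 42, so the distance is √(2856/42) = √68 = 2√17.

2√17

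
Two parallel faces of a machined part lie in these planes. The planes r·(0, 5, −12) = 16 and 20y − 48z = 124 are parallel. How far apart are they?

Divide the second equation by 4 to match normals: 5y − 12z = 31.
With common normal n = (0, 5, −12) (|n| = 13), the distance is |16 − 31|/|n| = 15/13.

15/13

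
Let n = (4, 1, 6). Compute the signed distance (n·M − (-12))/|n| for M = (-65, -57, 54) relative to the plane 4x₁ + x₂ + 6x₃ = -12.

19/√53

n·M − (-12) = 19.
|n| = √53, so the signed distance is 19/√53.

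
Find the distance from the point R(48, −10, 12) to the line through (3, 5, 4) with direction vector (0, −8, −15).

√2314

Direction vector d = (0, −8, −15).
AP = (45, −15, 8); AP·d = 0, |AP|² = 2314, |d|² = 289.
distance² = |AP|² − (AP·d)²/|d|² = 2314 − 0/289 = 2314, so the distance is √2314.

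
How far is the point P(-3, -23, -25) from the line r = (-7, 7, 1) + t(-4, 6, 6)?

Direction vector d = (-4, 6, 6).
AP = (4, -30, -26); AP·d = -352, |AP|² = 1592, |d|² = 88.
distance² = |AP|² − (AP·d)²/|d|² = 1592 − 123904/88 = 184, so the distance is 2√46.

2√46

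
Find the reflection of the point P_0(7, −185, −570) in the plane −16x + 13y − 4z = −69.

(-109/21, -3677/21, -12034/21)

n = (−16, 13, −4), |n|² = 441, n·P_0 − (-69) = -168, so t = -168/441 = -8/21.
Foot F = P_0 − (-8/21)·n = (19/21, −3781/21, −12002/21); the reflection is 2F − P_0 = (−109/21, −3677/21, −12034/21).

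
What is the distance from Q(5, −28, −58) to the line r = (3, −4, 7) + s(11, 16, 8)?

√3041

Direction vector d = (11, 16, 8).
AP = (2, −24, −65), and AP × d = (848, −731, 296).
|AP × d|² = 1341081 and |d|² = 441, so the distance is √(1341081/441) = √3041.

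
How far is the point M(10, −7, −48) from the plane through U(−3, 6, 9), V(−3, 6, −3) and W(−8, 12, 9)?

UV = (0, 0, −12) and UW = (−5, 6, 0), so a normal is n = UV × UW = (72, 60, 0).
Then n·(10, −7, −48) − 144 = 156.
|n| = √(5184 + 3600 + 0) = 12√61, so the distance is |156|/(12√61) = 13√61/61.

13√61/61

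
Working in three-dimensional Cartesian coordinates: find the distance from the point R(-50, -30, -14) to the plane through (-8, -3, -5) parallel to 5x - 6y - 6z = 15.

6/√97

Parallel planes share the normal n = (5, -6, -6); since (-8, -3, -5) lies on the plane, its equation is 5x - 6y - 6z = 8.
d = |5·(-50) + (-6)·(-30) + (-6)·(-14) − 8| / √(25 + 36 + 36) = |6| / √97 = 6√97/97.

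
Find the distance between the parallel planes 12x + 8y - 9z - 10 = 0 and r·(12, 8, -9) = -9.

19/17

Both planes have normal n = (12, 8, -9), |n| = 17. Any point on the first plane is at distance |(-9) − 10|/|n| = 19/17 from the second.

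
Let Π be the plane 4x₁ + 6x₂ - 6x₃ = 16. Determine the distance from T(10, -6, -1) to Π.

n = (4, 6, -6); n·P − 16 = -6; |n| = 2√22; distance = 6/(2√22) = 3/√22.

3√22/22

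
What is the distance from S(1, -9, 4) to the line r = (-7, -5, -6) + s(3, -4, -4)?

Direction vector d = (3, -4, -4).
AP = (8, -4, 10); AP·d = 0, |AP|² = 180, |d|² = 41.
distance² = |AP|² − (AP·d)²/|d|² = 180 − 0/41 = 180, so the distance is 6√5.

6√5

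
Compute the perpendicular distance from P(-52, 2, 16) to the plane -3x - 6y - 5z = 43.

Normal vector n = (-3, -6, -5), and n·(-52, 2, 16) - 43 = 21.
|n| = √(9 + 36 + 25) = √70, so the distance is |21|/√70 = 3√70/10.

3√70/10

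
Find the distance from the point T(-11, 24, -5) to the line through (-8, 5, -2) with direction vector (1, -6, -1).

Direction vector d = (1, -6, -1).
AP = (-3, 19, -3), and AP × d = (-37, -6, -1).
|AP × d|² = 1406 and |d|² = 38, so the distance is √(1406/38) = √37.

√37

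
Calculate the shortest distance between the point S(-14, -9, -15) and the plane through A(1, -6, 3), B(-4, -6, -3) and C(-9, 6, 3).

15/√86

AB = (-5, 0, -6) and AC = (-10, 12, 0), so a normal is n = AB × AC = (72, 60, -60).
Then n·(-14, -9, -15) - (-468) = -180.
|n| = √(5184 + 3600 + 3600) = 12√86, so the distance is |-180|/(12√86) = 15/√86.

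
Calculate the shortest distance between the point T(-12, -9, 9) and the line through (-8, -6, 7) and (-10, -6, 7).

A direction vector is d = (-2, 0, 0).
AP = (-4, -3, 2); AP·d = 8, |AP|² = 29, |d|² = 4.
distance² = |AP|² − (AP·d)²/|d|² = 29 − 64/4 = 13, so the distance is √13.

√13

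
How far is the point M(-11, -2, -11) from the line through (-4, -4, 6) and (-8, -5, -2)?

3√2

A direction vector is d = (-4, -1, -8).
AP = (-7, 2, -17), and AP × d = (-33, 12, 15).
|AP × d|² = 1458 and |d|² = 81, so the distance is √(1458/81) = √18 = 3√2.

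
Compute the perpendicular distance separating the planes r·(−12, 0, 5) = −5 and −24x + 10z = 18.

Divide the second equation by 2 to match normals: −12x + 5z = 9.
With common normal n = (−12, 0, 5) (|n| = 13), the distance is |(-5) − 9|/|n| = 14/13.

14/13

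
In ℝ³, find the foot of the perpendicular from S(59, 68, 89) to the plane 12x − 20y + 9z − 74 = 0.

n = (12, −20, 9), |n|² = 625, and n·S − 74 = 75.
t = 75/625 = 3/25, so the foot is S − t·n = (59, 68, 89) − (3/25)·(12, −20, 9) = (1439/25, 352/5, 2198/25).

(1439/25, 352/5, 2198/25)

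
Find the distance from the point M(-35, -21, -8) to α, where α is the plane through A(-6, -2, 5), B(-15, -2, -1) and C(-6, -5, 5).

19√13/13

AB = (-9, 0, -6) and AC = (0, -3, 0), so a normal is n = AB × AC = (-18, 0, 27).
n = (-18, 0, 27); n·P − 243 = 171; |n| = 9√13; distance = 171/(9√13) = 19/√13.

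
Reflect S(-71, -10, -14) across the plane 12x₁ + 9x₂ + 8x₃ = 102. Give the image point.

With n = (12, 9, 8), the signed offset is (n·S − 102)/|n|² = -1156/289 = -4.
S' = S − 2t·n = (-71, -10, -14) − (-8)·(12, 9, 8) = (25, 62, 50).

(25, 62, 50)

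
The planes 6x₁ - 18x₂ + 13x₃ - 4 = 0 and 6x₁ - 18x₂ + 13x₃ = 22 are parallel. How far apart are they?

18/23

Both planes have normal n = (6, -18, 13), |n| = 23. Any point on the first plane is at distance |22 − 4|/|n| = 18/23 from the second.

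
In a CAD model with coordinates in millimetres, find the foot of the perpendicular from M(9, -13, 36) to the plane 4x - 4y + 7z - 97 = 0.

(-3, -1, 15)

The perpendicular from M has direction n = (4, -4, 7): r = (9, -13, 36) + μ(4, -4, 7).
Substitute into the plane: n·(M + μn) = 97 gives 340 + 81μ = 97, so μ = -3.
Foot = (9, -13, 36) + (-3)·(4, -4, 7) = (-3, -1, 15).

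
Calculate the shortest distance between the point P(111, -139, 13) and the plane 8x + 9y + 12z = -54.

d = |8·111 + 9·(-139) + 12·13 − (-54)| / √(64 + 81 + 144) = |-153| / 17 = 9.

9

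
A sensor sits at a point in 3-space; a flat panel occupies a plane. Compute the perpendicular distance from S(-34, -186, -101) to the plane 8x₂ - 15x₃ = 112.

5

n = (0, 8, -15); n·P − 112 = -85; |n| = 17; distance = 85/17 = 5.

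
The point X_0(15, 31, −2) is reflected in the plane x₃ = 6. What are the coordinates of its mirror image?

(15, 31, 14)

n = (0, 0, 1), |n|² = 1, n·X_0 − 6 = -8, so t = -8/1 = -8.
Foot F = X_0 − (-8)·n = (15, 31, 6); the reflection is 2F − X_0 = (15, 31, 14).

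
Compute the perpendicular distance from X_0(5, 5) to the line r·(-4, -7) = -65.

The normal to the line is n = (-4, -7) with |n| = √65.
|n·X_0 − (-65)| = |-55 − (-65)| = 10, so the distance is 10/√65 = 2√65/13.

2√65/13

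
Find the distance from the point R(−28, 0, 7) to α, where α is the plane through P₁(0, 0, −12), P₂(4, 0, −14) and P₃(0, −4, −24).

10/√41

P₁P₂ = (4, 0, −2) and P₁P₃ = (0, −4, −12), so a normal is n = P₁P₂ × P₁P₃ = (−8, 48, −16).
Then n·(−28, 0, 7) − 192 = −80.
|n| = √(64 + 2304 + 256) = 8√41, so the distance is |-80|/(8√41) = 10/√41.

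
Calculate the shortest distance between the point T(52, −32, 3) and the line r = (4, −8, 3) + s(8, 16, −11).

24√5

Direction vector d = (8, 16, −11).
AP = (48, −24, 0); AP·d = 0, |AP|² = 2880, |d|² = 441.
distance² = |AP|² − (AP·d)²/|d|² = 2880 − 0/441 = 2880, so the distance is 24√5.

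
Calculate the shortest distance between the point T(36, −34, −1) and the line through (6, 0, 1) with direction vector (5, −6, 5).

6√19

Direction vector d = (5, −6, 5).
AP = (30, −34, −2), and AP × d = (−182, −160, −10).
|AP × d|² = 58824 and |d|² = 86, so the distance is √(58824/86) = √684 = 6√19.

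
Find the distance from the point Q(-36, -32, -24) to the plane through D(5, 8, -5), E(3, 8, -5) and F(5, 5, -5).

DE = (-2, 0, 0) and DF = (0, -3, 0), so a normal is n = DE × DF = (0, 0, 6).
d = |6·(-24) − (-30)| / √(0 + 0 + 36) = |-114| / 6 = 19.

19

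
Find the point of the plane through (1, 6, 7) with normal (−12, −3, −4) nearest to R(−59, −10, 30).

(-11, 2, 46)

The perpendicular from R has direction n = (−12, −3, −4): r = (−59, −10, 30) + t(−12, −3, −4).
Substitute into the plane: n·(R + tn) = -58 gives 618 + 169t = -58, so t = -4.
Foot = (−59, −10, 30) + (-4)·(−12, −3, −4) = (−11, 2, 46).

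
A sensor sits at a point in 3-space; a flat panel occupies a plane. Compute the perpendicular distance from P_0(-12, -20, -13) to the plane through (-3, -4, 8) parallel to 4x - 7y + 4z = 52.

8/9

Parallel planes share the normal n = (4, -7, 4); since (-3, -4, 8) lies on the plane, its equation is 4x - 7y + 4z = 48.
Then n·(-12, -20, -13) - 48 = -8.
|n| = √(16 + 49 + 16) = 9, so the distance is |-8|/9 = 8/9.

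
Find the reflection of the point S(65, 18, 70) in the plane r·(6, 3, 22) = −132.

(17, -6, -106)

With n = (6, 3, 22), the signed offset is (n·S − (-132))/|n|² = 2116/529 = 4.
S' = S − 2t·n = (65, 18, 70) − 8·(6, 3, 22) = (17, −6, −106).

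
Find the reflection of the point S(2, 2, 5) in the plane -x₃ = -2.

(2, 2, -1)

With n = (0, 0, -1), the signed offset is (n·S − (-2))/|n|² = -3/1 = -3.
S' = S − 2t·n = (2, 2, 5) − (-6)·(0, 0, -1) = (2, 2, -1).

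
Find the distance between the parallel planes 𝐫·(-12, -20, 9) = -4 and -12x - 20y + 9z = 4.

Both planes have normal n = (-12, -20, 9), |n| = 25. Any point on the first plane is at distance |4 − (-4)|/|n| = 8/25 from the second.

8/25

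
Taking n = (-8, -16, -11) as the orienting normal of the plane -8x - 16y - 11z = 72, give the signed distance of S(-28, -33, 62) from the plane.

n·S − 72 = -2.
|n| = 21, so the signed distance is -2/21.

-2/21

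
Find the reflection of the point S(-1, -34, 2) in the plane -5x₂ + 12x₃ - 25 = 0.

(-1, -24, -22)

n = (0, -5, 12), |n|² = 169, n·S − 25 = 169, so t = 169/169 = 1.
Foot F = S − 1·n = (-1, -29, -10); the reflection is 2F − S = (-1, -24, -22).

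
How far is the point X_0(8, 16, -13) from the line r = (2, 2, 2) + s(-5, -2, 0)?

Direction vector d = (-5, -2, 0).
AP = (6, 14, -15), and AP × d = (-30, 75, 58).
|AP × d|² = 9889 and |d|² = 29, so the distance is √(9889/29) = √341.

√341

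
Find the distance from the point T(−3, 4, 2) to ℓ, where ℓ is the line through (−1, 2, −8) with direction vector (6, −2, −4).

2√13

Direction vector d = (6, −2, −4).
AP = (−2, 2, 10); AP·d = -56, |AP|² = 108, |d|² = 56.
distance² = |AP|² − (AP·d)²/|d|² = 108 − 3136/56 = 52, so the distance is 2√13.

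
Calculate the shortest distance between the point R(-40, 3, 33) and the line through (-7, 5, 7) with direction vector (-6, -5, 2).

27

Direction vector d = (-6, -5, 2).
AP = (-33, -2, 26), and AP × d = (126, -90, 153).
|AP × d|² = 47385 and |d|² = 65, so the distance is √(47385/65) = √729 = 27.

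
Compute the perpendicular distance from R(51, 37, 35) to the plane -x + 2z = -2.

n = (-1, 0, 2); n·P − (-2) = 21; |n| = √5; distance = 21/√5 = 21√5/5.

21√5/5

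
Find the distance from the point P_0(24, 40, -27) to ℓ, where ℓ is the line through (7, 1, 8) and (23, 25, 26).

√2746

A direction vector is d = (16, 24, 18).
AP = (17, 39, -35), and AP × d = (1542, -866, -216).
|AP × d|² = 3174376 and |d|² = 1156, so the distance is √(3174376/1156) = √2746.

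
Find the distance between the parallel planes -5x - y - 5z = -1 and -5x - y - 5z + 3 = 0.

Both planes have normal n = (-5, -1, -5), |n| = √51. Any point on the first plane is at distance |(-3) − (-1)|/|n| = 2/√51 = 2√51/51 from the second.

2/√51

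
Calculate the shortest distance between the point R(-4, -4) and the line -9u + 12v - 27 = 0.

d = |(-9)·(-4) + 12·(-4) − 27| / √(81 + 144) = |-39|/15 = 13/5.

13/5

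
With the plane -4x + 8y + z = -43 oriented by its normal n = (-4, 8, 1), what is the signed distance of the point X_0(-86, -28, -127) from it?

4

n·X_0 − (-43) = 36.
|n| = 9, so the signed distance is 36/9 = 4.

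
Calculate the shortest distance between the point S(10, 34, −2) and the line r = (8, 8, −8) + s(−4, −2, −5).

Direction vector d = (−4, −2, −5).
AP = (2, 26, 6); AP·d = -90, |AP|² = 716, |d|² = 45.
distance² = |AP|² − (AP·d)²/|d|² = 716 − 8100/45 = 536, so the distance is 2√134.

2√134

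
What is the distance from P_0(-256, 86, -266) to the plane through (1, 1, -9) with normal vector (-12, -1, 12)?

The plane has equation n·(r − (1, 1, -9)) = 0, i.e. n·r = -121.
Then n·(-256, 86, -266) - (-121) = -85.
|n| = √(144 + 1 + 144) = 17, so the distance is |-85|/17 = 5.

5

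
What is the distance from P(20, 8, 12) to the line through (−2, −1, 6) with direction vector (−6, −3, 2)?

Direction vector d = (−6, −3, 2).
AP = (22, 9, 6), and AP × d = (36, −80, −12).
|AP × d|² = 7840 and |d|² = 49, so the distance is √(7840/49) = √160 = 4√10.

4√10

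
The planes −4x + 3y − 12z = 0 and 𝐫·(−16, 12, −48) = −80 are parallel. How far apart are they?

Divide the second equation by 4 to match normals: −4x + 3y − 12z = -20.
With common normal n = (−4, 3, −12) (|n| = 13), the distance is |0 − (-20)|/|n| = 20/13.

20/13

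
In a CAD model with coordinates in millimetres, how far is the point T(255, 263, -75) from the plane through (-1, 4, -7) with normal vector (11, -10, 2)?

6

The plane has equation n·(r − (-1, 4, -7)) = 0, i.e. n·r = -65.
n = (11, -10, 2); n·P − (-65) = 90; |n| = 15; distance = 90/15 = 6.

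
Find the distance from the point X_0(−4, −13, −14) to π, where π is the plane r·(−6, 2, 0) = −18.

d = |(-6)·(-4) + 2·(-13) − (-18)| / √(36 + 4 + 0) = |16| / (2√10) = 8/√10.

4√10/5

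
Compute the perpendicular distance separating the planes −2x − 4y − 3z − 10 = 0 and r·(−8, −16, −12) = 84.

11/√29

Divide the second equation by 4 to match normals: −2x − 4y − 3z = 21.
With common normal n = (−2, −4, −3) (|n| = √29), the distance is |10 − 21|/|n| = 11/√29.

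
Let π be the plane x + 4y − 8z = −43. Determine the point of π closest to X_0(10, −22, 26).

(13, -10, 2)

n = (1, 4, −8), |n|² = 81, and n·X_0 − (-43) = -243.
t = -243/81 = -3, so the foot is X_0 − t·n = (10, −22, 26) − (-3)·(1, 4, −8) = (13, −10, 2).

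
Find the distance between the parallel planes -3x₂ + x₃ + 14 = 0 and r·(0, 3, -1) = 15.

1/√10

Divide the second equation by -1 to match normals: -3x₂ + x₃ = -15.
Both planes have normal n = (0, -3, 1), |n| = √10. Any point on the first plane is at distance |(-15) − (-14)|/|n| = 1/√10 from the second.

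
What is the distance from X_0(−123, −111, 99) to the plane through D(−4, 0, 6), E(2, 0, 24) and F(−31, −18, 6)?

DE = (6, 0, 18) and DF = (−27, −18, 0), so a normal is n = DE × DF = (324, −486, −108).
n = (324, −486, −108); n·P − (-1944) = 5346; |n| = 594; distance = 5346/594 = 9.

9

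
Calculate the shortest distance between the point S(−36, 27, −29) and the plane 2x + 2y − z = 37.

26/3

Normal vector n = (2, 2, −1), and n·(−36, 27, −29) − 37 = −26.
|n| = √(4 + 4 + 1) = 3, so the distance is |-26|/3 = 26/3.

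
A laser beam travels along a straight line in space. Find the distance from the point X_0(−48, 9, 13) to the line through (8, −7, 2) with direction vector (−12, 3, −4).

√809

Direction vector d = (−12, 3, −4).
AP = (−56, 16, 11); AP·d = 676, |AP|² = 3513, |d|² = 169.
distance² = |AP|² − (AP·d)²/|d|² = 3513 − 456976/169 = 809, so the distance is √809.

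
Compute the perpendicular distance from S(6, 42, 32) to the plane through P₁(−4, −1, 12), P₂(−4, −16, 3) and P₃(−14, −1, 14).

P₁P₂ = (0, −15, −9) and P₁P₃ = (−10, 0, 2), so a normal is n = P₁P₂ × P₁P₃ = (−30, 90, −150).
d = |(-30)·6 + 90·42 + (-150)·32 − (-1770)| / √(900 + 8100 + 22500) = |570| / (30√35) = 19/√35.

19√35/35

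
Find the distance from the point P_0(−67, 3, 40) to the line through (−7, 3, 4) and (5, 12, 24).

12√34

A direction vector is d = (12, 9, 20).
AP = (−60, 0, 36); AP·d = 0, |AP|² = 4896, |d|² = 625.
distance² = |AP|² − (AP·d)²/|d|² = 4896 − 0/625 = 4896, so the distance is 12√34.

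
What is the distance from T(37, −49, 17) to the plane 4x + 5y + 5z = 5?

n = (4, 5, 5); n·P − 5 = -17; |n| = √66; distance = 17/√66.

17√66/66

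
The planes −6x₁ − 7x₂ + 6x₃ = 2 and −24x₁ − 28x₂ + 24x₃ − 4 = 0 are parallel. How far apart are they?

1/11

Divide the second equation by 4 to match normals: −6x₁ − 7x₂ + 6x₃ = 1.
With common normal n = (−6, −7, 6) (|n| = 11), the distance is |2 − 1|/|n| = 1/11.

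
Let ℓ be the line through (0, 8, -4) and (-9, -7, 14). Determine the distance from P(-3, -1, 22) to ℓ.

2√34

A direction vector is d = (-9, -15, 18).
AP = (-3, -9, 26); AP·d = 630, |AP|² = 766, |d|² = 630.
distance² = |AP|² − (AP·d)²/|d|² = 766 − 396900/630 = 136, so the distance is 2√34.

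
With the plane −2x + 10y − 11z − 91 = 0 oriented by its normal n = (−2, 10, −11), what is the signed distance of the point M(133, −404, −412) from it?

n·M − 91 = 135.
|n| = 15, so the signed distance is 135/15 = 9.

9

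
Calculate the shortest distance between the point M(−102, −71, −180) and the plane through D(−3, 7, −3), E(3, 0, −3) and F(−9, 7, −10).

DE = (6, −7, 0) and DF = (−6, 0, −7), so a normal is n = DE × DF = (49, 42, −42).
d = |49·(-102) + 42·(-71) + (-42)·(-180) − 273| / √(2401 + 1764 + 1764) = |-693| / 77 = 9.

9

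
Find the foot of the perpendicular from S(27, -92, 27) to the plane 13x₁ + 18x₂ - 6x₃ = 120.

The perpendicular from S has direction n = (13, 18, -6): r = (27, -92, 27) + λ(13, 18, -6).
Substitute into the plane: n·(S + λn) = 120 gives -1467 + 529λ = 120, so λ = 3.
Foot = (27, -92, 27) + 3·(13, 18, -6) = (66, -38, 9).

(66, -38, 9)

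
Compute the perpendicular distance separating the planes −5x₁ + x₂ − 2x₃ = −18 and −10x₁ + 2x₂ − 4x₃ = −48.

6/√30

Divide the second equation by 2 to match normals: −5x₁ + x₂ − 2x₃ = -24.
With common normal n = (−5, 1, −2) (|n| = √30), the distance is |(-18) − (-24)|/|n| = 6/√30 = √30/5.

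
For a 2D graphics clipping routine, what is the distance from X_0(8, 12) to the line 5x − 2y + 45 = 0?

61/√29

The normal to the line is n = (5, −2) with |n| = √29.
|n·X_0 − (-45)| = |16 − (-45)| = 61, so the distance is 61/√29.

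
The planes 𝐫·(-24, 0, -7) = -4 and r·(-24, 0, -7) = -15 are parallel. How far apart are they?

11/25

With common normal n = (-24, 0, -7) (|n| = 25), the distance is |(-4) − (-15)|/|n| = 11/25.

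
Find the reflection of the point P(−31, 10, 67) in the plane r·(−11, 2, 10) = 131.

(57, -6, -13)

n = (−11, 2, 10), |n|² = 225, n·P − 131 = 900, so t = 900/225 = 4.
Foot F = P − 4·n = (13, 2, 27); the reflection is 2F − P = (57, −6, −13).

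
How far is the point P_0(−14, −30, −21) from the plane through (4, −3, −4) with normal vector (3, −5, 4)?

The plane has equation n·(r − (4, −3, −4)) = 0, i.e. n·r = 11.
n = (3, −5, 4); n·P − 11 = 13; |n| = 5√2; distance = 13/(5√2).

13√2/10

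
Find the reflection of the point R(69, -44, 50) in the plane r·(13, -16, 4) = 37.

n = (13, -16, 4), |n|² = 441, n·R − 37 = 1764, so t = 1764/441 = 4.
Foot F = R − 4·n = (17, 20, 34); the reflection is 2F − R = (-35, 84, 18).

(-35, 84, 18)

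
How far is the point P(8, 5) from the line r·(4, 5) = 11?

46/√41

d = |4·8 + 5·5 − 11| / √(16 + 25) = |46|/√41 = 46/√41.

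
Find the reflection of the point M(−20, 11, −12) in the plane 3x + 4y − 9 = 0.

(-14, 19, -12)

n = (3, 4, 0), |n|² = 25, n·M − 9 = -25, so t = -25/25 = -1.
Foot F = M − (-1)·n = (−17, 15, −12); the reflection is 2F − M = (−14, 19, −12).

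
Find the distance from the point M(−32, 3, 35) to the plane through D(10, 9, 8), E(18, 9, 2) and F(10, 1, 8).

DE = (8, 0, −6) and DF = (0, −8, 0), so a normal is n = DE × DF = (−48, 0, −64).
n = (−48, 0, −64); n·P − (-992) = 288; |n| = 80; distance = 288/80 = 18/5.

18/5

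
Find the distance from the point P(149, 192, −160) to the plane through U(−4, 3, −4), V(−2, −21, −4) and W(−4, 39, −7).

UV = (2, −24, 0) and UW = (0, 36, −3), so a normal is n = UV × UW = (72, 6, 72).
d = |72·149 + 6·192 + 72·(-160) − (-558)| / √(5184 + 36 + 5184) = |918| / 102 = 9.

9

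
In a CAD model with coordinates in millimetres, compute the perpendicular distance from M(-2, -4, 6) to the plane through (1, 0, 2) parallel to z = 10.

Parallel planes share the normal n = (0, 0, 1); since (1, 0, 2) lies on the plane, its equation is z = 2.
n = (0, 0, 1); n·P − 2 = 4; |n| = 1; distance = 4/1 = 4.

4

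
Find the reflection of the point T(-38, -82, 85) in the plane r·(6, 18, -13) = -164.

n = (6, 18, -13), |n|² = 529, n·T − (-164) = -2645, so t = -2645/529 = -5.
Foot F = T − (-5)·n = (-8, 8, 20); the reflection is 2F − T = (22, 98, -45).

(22, 98, -45)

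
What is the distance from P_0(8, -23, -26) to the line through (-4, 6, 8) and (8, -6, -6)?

A direction vector is d = (12, -12, -14).
AP = (12, -29, -34); AP·d = 968, |AP|² = 2141, |d|² = 484.
distance² = |AP|² − (AP·d)²/|d|² = 2141 − 937024/484 = 205, so the distance is √205.

√205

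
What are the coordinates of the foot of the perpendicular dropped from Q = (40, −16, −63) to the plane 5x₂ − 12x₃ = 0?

(40, -36, -15)

n = (0, 5, −12), |n|² = 169, and n·Q − 0 = 676.
t = 676/169 = 4, so the foot is Q − t·n = (40, −16, −63) − 4·(0, 5, −12) = (40, −36, −15).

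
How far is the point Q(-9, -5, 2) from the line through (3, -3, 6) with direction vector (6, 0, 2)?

2

Direction vector d = (6, 0, 2).
AP = (-12, -2, -4); AP·d = -80, |AP|² = 164, |d|² = 40.
distance² = |AP|² − (AP·d)²/|d|² = 164 − 6400/40 = 4, so the distance is 2.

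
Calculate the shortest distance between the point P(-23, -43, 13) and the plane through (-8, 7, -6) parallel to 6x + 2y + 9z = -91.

19/11

Parallel planes share the normal n = (6, 2, 9); since (-8, 7, -6) lies on the plane, its equation is 6x + 2y + 9z = -88.
Then n·(-23, -43, 13) - (-88) = -19.
|n| = √(36 + 4 + 81) = 11, so the distance is |-19|/11 = 19/11.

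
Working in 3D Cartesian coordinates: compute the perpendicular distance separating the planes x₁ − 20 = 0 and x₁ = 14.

6

Both planes have normal n = (1, 0, 0), |n| = 1. Any point on the first plane is at distance |14 − 20|/|n| = 6/1 = 6 from the second.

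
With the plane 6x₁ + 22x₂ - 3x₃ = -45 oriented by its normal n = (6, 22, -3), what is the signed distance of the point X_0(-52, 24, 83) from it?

n·X_0 − (-45) = 12.
|n| = 23, so the signed distance is 12/23.

12/23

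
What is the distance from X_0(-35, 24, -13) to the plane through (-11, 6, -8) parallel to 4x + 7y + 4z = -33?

Parallel planes share the normal n = (4, 7, 4); since (-11, 6, -8) lies on the plane, its equation is 4x + 7y + 4z = -34.
Then n·(-35, 24, -13) - (-34) = 10.
|n| = √(16 + 49 + 16) = 9, so the distance is |10|/9 = 10/9.

10/9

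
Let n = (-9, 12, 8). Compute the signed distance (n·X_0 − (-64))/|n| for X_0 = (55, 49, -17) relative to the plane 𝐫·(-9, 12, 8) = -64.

n·X_0 − (-64) = 21.
|n| = 17, so the signed distance is 21/17.

21/17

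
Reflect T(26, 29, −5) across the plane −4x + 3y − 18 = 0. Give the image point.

(74/5, 187/5, -5)

n = (−4, 3, 0), |n|² = 25, n·T − 18 = -35, so t = -35/25 = -7/5.
Foot F = T − (-7/5)·n = (102/5, 166/5, −5); the reflection is 2F − T = (74/5, 187/5, −5).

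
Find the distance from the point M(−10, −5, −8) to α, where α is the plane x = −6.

4

Normal vector n = (1, 0, 0), and n·(−10, −5, −8) − (−6) = −4.
|n| = √(1 + 0 + 0) = 1, so the distance is |-4|/1 = 4.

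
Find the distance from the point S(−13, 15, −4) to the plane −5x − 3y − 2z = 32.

2√38/19

n = (−5, −3, −2); n·P − 32 = -4; |n| = √38; distance = 4/√38 = 2√38/19.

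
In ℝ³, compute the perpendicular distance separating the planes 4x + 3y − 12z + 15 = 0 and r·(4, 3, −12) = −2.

1

With common normal n = (4, 3, −12) (|n| = 13), the distance is |(-15) − (-2)|/|n| = 13/13 = 1.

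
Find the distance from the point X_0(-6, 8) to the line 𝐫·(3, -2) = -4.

The normal to the line is n = (3, -2) with |n| = √13.
|n·X_0 − (-4)| = |-34 − (-4)| = 30, so the distance is 30/√13 = 30√13/13.

30/√13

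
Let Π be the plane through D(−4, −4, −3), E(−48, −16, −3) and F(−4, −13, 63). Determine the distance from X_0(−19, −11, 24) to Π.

17/23

DE = (−44, −12, 0) and DF = (0, −9, 66), so a normal is n = DE × DF = (−792, 2904, 396).
Then n·(−19, −11, 24) − (−9636) = 2244.
|n| = √(627264 + 8433216 + 156816) = 3036, so the distance is |2244|/3036 = 17/23.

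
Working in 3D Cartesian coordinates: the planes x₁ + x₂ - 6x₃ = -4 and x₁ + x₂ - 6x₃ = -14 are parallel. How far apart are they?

Both planes have normal n = (1, 1, -6), |n| = √38. Any point on the first plane is at distance |(-14) − (-4)|/|n| = 10/√38 = 5√38/19 from the second.

10/√38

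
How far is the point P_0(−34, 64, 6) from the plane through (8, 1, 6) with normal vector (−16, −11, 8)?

The plane has equation n·(r − (8, 1, 6)) = 0, i.e. n·r = -91.
Then n·(−34, 64, 6) − (−91) = −21.
|n| = √(256 + 121 + 64) = 21, so the distance is |-21|/21 = 1.

1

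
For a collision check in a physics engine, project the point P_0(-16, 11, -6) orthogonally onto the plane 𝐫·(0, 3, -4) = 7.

(-16, 5, 2)

n = (0, 3, -4), |n|² = 25, and n·P_0 − 7 = 50.
t = 50/25 = 2, so the foot is P_0 − t·n = (-16, 11, -6) − 2·(0, 3, -4) = (-16, 5, 2).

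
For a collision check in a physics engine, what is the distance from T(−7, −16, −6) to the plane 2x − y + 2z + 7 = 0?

1

d = |2·(-7) + (-1)·(-16) + 2·(-6) − (-7)| / √(4 + 1 + 4) = |-3| / 3 = 1.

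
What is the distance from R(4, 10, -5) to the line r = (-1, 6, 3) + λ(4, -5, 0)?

√105

Direction vector d = (4, -5, 0).
AP = (5, 4, -8); AP·d = 0, |AP|² = 105, |d|² = 41.
distance² = |AP|² − (AP·d)²/|d|² = 105 − 0/41 = 105, so the distance is √105.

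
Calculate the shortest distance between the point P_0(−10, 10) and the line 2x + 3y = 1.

9/√13

d = |2·(-10) + 3·10 − 1| / √(4 + 9) = |9|/√13 = 9√13/13.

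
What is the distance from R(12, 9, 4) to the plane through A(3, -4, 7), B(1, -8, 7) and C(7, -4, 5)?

AB = (-2, -4, 0) and AC = (4, 0, -2), so a normal is n = AB × AC = (8, -4, 16).
Then n·(12, 9, 4) - 152 = -28.
|n| = √(64 + 16 + 256) = 4√21, so the distance is |-28|/(4√21) = √21/3.

7/√21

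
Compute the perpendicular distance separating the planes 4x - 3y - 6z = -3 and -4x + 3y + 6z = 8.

5/√61

Divide the second equation by -1 to match normals: 4x - 3y - 6z = -8.
With common normal n = (4, -3, -6) (|n| = √61), the distance is |(-3) − (-8)|/|n| = 5/√61.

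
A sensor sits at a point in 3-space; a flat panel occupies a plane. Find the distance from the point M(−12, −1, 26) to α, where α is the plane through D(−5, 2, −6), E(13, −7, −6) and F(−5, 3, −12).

DE = (18, −9, 0) and DF = (0, 1, −6), so a normal is n = DE × DF = (54, 108, 18).
n = (54, 108, 18); n·P − (-162) = -126; |n| = 18√46; distance = 126/(18√46) = 7/√46.

7√46/46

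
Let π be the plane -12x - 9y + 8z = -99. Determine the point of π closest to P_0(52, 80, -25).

(-8, 35, 15)

The perpendicular from P_0 has direction n = (-12, -9, 8): r = (52, 80, -25) + μ(-12, -9, 8).
Substitute into the plane: n·(P_0 + μn) = -99 gives -1544 + 289μ = -99, so μ = 5.
Foot = (52, 80, -25) + 5·(-12, -9, 8) = (-8, 35, 15).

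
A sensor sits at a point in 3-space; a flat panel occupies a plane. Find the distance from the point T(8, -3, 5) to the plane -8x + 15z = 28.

n = (-8, 0, 15); n·P − 28 = -17; |n| = 17; distance = 17/17 = 1.

1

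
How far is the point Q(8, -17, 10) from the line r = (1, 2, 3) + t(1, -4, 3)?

Direction vector d = (1, -4, 3).
AP = (7, -19, 7); AP·d = 104, |AP|² = 459, |d|² = 26.
distance² = |AP|² − (AP·d)²/|d|² = 459 − 10816/26 = 43, so the distance is √43.

√43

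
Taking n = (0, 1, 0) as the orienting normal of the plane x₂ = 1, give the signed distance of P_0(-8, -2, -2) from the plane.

n·P_0 − 1 = -3.
|n| = 1, so the signed distance is -3/1 = -3.

-3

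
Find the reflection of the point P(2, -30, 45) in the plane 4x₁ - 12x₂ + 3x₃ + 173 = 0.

n = (4, -12, 3), |n|² = 169, n·P − (-173) = 676, so t = 676/169 = 4.
Foot F = P − 4·n = (-14, 18, 33); the reflection is 2F − P = (-30, 66, 21).

(-30, 66, 21)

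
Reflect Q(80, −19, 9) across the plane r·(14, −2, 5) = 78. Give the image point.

n = (14, −2, 5), |n|² = 225, n·Q − 78 = 1125, so t = 1125/225 = 5.
Foot F = Q − 5·n = (10, −9, −16); the reflection is 2F − Q = (−60, 1, −41).

(-60, 1, -41)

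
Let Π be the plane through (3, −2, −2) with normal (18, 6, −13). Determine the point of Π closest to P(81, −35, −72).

The perpendicular from P has direction n = (18, 6, −13): r = (81, −35, −72) + μ(18, 6, −13).
Substitute into the plane: n·(P + μn) = 68 gives 2184 + 529μ = 68, so μ = -4.
Foot = (81, −35, −72) + (-4)·(18, 6, −13) = (9, −59, −20).

(9, -59, -20)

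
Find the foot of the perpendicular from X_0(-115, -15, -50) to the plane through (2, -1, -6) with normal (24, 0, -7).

The perpendicular from X_0 has direction n = (24, 0, -7): r = (-115, -15, -50) + μ(24, 0, -7).
Substitute into the plane: n·(X_0 + μn) = 90 gives -2410 + 625μ = 90, so μ = 4.
Foot = (-115, -15, -50) + 4·(24, 0, -7) = (-19, -15, -78).

(-19, -15, -78)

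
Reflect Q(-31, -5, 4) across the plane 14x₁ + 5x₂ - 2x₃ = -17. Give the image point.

(25, 15, -4)

With n = (14, 5, -2), the signed offset is (n·Q − (-17))/|n|² = -450/225 = -2.
Q' = Q − 2t·n = (-31, -5, 4) − (-4)·(14, 5, -2) = (25, 15, -4).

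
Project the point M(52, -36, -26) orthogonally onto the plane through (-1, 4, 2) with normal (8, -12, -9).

The perpendicular from M has direction n = (8, -12, -9): r = (52, -36, -26) + μ(8, -12, -9).
Substitute into the plane: n·(M + μn) = -74 gives 1082 + 289μ = -74, so μ = -4.
Foot = (52, -36, -26) + (-4)·(8, -12, -9) = (20, 12, 10).

(20, 12, 10)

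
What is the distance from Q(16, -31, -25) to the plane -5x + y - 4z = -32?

d = |(-5)·16 + 1·(-31) + (-4)·(-25) − (-32)| / √(25 + 1 + 16) = |21| / √42 = √42/2.

√42/2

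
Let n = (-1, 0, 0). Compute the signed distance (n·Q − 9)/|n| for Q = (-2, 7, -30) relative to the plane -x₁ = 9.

-7

n·Q − 9 = -7.
|n| = 1, so the signed distance is -7/1 = -7.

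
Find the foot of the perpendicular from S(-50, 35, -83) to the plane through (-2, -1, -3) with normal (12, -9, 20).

(-2, -1, -3)

n = (12, -9, 20), |n|² = 625, and n·S − (-75) = -2500.
t = -2500/625 = -4, so the foot is S − t·n = (-50, 35, -83) − (-4)·(12, -9, 20) = (-2, -1, -3).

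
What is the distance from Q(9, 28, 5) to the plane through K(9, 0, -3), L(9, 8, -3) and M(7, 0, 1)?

KL = (0, 8, 0) and KM = (-2, 0, 4), so a normal is n = KL × KM = (32, 0, 16).
d = |32·9 + 16·5 − 240| / √(1024 + 0 + 256) = |128| / (16√5) = 8/√5.

8/√5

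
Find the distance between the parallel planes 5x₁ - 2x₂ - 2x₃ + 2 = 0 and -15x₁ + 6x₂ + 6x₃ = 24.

2√33/11

Divide the second equation by -3 to match normals: 5x₁ - 2x₂ - 2x₃ = -8.
With common normal n = (5, -2, -2) (|n| = √33), the distance is |(-2) − (-8)|/|n| = 6/√33.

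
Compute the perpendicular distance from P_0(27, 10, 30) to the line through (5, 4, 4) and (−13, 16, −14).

2√101

A direction vector is d = (−18, 12, −18).
AP = (22, 6, 26), and AP × d = (−420, −72, 372).
|AP × d|² = 319968 and |d|² = 792, so the distance is √(319968/792) = √404 = 2√101.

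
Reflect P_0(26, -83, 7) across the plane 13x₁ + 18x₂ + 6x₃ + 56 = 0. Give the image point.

n = (13, 18, 6), |n|² = 529, n·P_0 − (-56) = -1058, so t = -1058/529 = -2.
Foot F = P_0 − (-2)·n = (52, -47, 19); the reflection is 2F − P_0 = (78, -11, 31).

(78, -11, 31)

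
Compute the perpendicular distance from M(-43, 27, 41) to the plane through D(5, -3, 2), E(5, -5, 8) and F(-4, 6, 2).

15/√19

DE = (0, -2, 6) and DF = (-9, 9, 0), so a normal is n = DE × DF = (-54, -54, -18).
d = |(-54)·(-43) + (-54)·27 + (-18)·41 − (-144)| / √(2916 + 2916 + 324) = |270| / (18√19) = 15/√19.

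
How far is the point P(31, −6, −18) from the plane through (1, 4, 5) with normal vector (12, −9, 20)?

The plane has equation n·(r − (1, 4, 5)) = 0, i.e. n·r = 76.
Then n·(31, −6, −18) − 76 = −10.
|n| = √(144 + 81 + 400) = 25, so the distance is |-10|/25 = 2/5.

2/5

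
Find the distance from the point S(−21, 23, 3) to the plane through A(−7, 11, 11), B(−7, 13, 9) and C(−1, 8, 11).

AB = (0, 2, −2) and AC = (6, −3, 0), so a normal is n = AB × AC = (−6, −12, −12).
Then n·(−21, 23, 3) − (−222) = 36.
|n| = √(36 + 144 + 144) = 18, so the distance is |36|/18 = 2.

2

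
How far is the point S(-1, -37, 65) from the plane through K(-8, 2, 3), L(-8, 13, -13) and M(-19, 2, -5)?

KL = (0, 11, -16) and KM = (-11, 0, -8), so a normal is n = KL × KM = (-88, 176, 121).
d = |(-88)·(-1) + 176·(-37) + 121·65 − 1419| / √(7744 + 30976 + 14641) = |22| / 231 = 2/21.

2/21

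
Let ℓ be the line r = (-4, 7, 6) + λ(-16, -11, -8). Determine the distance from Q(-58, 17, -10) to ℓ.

Direction vector d = (-16, -11, -8).
AP = (-54, 10, -16), and AP × d = (-256, -176, 754).
|AP × d|² = 665028 and |d|² = 441, so the distance is √(665028/441) = √1508 = 2√377.

2√377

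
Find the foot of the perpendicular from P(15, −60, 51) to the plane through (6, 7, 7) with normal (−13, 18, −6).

n = (−13, 18, −6), |n|² = 529, and n·P − 6 = -1587.
t = -1587/529 = -3, so the foot is P − t·n = (15, −60, 51) − (-3)·(−13, 18, −6) = (−24, −6, 33).

(-24, -6, 33)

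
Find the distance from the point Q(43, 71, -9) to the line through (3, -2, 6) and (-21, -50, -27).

A direction vector is d = (-24, -48, -33).
AP = (40, 73, -15), and AP × d = (-3129, 1680, -168).
|AP × d|² = 12641265 and |d|² = 3969, so the distance is √(12641265/3969) = √3185 = 7√65.

7√65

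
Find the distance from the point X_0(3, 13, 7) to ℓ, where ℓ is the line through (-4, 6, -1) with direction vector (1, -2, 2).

Direction vector d = (1, -2, 2).
AP = (7, 7, 8); AP·d = 9, |AP|² = 162, |d|² = 9.
distance² = |AP|² − (AP·d)²/|d|² = 162 − 81/9 = 153, so the distance is 3√17.

3√17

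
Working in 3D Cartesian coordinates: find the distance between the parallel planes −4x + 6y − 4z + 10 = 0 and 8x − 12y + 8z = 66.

23√17/34

Divide the second equation by -2 to match normals: −4x + 6y − 4z = -33.
With common normal n = (−4, 6, −4) (|n| = 2√17), the distance is |(-10) − (-33)|/|n| = 23/(2√17).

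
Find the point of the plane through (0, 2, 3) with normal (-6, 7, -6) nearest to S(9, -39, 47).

(-21, -4, 17)

The perpendicular from S has direction n = (-6, 7, -6): r = (9, -39, 47) + t(-6, 7, -6).
Substitute into the plane: n·(S + tn) = -4 gives -609 + 121t = -4, so t = 5.
Foot = (9, -39, 47) + 5·(-6, 7, -6) = (-21, -4, 17).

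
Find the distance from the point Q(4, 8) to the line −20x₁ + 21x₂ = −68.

156/29

d = |(-20)·4 + 21·8 − (-68)| / √(400 + 441) = |156|/29 = 156/29.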